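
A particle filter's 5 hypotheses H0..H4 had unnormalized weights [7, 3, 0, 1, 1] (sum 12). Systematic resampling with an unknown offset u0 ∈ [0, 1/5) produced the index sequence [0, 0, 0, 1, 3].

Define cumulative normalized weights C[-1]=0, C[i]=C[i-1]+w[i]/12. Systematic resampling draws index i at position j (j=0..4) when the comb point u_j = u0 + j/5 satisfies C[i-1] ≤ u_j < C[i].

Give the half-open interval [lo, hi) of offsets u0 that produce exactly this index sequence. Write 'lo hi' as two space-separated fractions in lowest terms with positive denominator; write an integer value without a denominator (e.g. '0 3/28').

1/30 7/60

C = [7/12, 5/6, 5/6, 11/12, 1]
j=0 picked index 0: u0 ∈ [0, 7/12)
j=1 picked index 0: u0 ∈ [-1/5, 23/60)
j=2 picked index 0: u0 ∈ [-2/5, 11/60)
j=3 picked index 1: u0 ∈ [-1/60, 7/30)
j=4 picked index 3: u0 ∈ [1/30, 7/60)
intersection: [1/30, 7/60)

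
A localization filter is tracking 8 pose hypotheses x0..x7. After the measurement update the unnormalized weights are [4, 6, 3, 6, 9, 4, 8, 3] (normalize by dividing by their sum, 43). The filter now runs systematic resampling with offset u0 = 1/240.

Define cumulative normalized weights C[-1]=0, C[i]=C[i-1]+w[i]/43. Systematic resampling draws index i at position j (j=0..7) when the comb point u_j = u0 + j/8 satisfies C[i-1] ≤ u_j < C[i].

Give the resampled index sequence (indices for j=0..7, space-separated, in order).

0 1 2 3 4 4 6 6

C = [4/43, 10/43, 13/43, 19/43, 28/43, 32/43, 40/43, 1]
j=0: u_0=1/240 ∈ [0, 4/43) → index 0
j=1: u_1=31/240 ∈ [4/43, 10/43) → index 1
j=2: u_2=61/240 ∈ [10/43, 13/43) → index 2
j=3: u_3=91/240 ∈ [13/43, 19/43) → index 3
j=4: u_4=121/240 ∈ [19/43, 28/43) → index 4
j=5: u_5=151/240 ∈ [19/43, 28/43) → index 4
j=6: u_6=181/240 ∈ [32/43, 40/43) → index 6
j=7: u_7=211/240 ∈ [32/43, 40/43) → index 6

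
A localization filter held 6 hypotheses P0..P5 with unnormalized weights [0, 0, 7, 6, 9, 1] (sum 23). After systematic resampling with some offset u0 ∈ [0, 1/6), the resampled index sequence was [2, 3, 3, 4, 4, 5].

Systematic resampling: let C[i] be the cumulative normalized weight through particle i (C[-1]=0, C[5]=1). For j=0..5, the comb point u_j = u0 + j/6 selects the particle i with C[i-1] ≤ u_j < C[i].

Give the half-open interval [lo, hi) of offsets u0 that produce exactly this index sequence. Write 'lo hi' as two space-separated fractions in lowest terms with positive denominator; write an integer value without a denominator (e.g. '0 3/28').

C = [0, 0, 7/23, 13/23, 22/23, 1]
j=0 picked index 2: u0 ∈ [0, 7/23)
j=1 picked index 3: u0 ∈ [19/138, 55/138)
j=2 picked index 3: u0 ∈ [-2/69, 16/69)
j=3 picked index 4: u0 ∈ [3/46, 21/46)
j=4 picked index 4: u0 ∈ [-7/69, 20/69)
j=5 picked index 5: u0 ∈ [17/138, 1/6)
intersection: [19/138, 1/6)

19/138 1/6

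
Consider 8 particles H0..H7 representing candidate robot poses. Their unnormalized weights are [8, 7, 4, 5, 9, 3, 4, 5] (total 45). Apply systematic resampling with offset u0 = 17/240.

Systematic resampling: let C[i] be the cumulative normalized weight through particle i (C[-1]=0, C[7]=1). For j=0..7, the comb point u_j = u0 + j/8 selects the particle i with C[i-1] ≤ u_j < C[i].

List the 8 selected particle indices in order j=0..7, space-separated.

C = [8/45, 1/3, 19/45, 8/15, 11/15, 4/5, 8/9, 1]
j=0: u_0=17/240 ∈ [0, 8/45) → index 0
j=1: u_1=47/240 ∈ [8/45, 1/3) → index 1
j=2: u_2=77/240 ∈ [8/45, 1/3) → index 1
j=3: u_3=107/240 ∈ [19/45, 8/15) → index 3
j=4: u_4=137/240 ∈ [8/15, 11/15) → index 4
j=5: u_5=167/240 ∈ [8/15, 11/15) → index 4
j=6: u_6=197/240 ∈ [4/5, 8/9) → index 6
j=7: u_7=227/240 ∈ [8/9, 1) → index 7

0 1 1 3 4 4 6 7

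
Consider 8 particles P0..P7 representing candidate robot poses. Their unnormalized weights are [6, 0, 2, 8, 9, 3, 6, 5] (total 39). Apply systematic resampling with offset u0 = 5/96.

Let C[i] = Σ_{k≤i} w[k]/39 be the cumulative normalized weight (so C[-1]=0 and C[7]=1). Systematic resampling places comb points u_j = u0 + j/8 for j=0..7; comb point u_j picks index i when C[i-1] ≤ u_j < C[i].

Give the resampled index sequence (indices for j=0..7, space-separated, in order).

C = [2/13, 2/13, 8/39, 16/39, 25/39, 28/39, 34/39, 1]
j=0: u_0=5/96 ∈ [0, 2/13) → index 0
j=1: u_1=17/96 ∈ [2/13, 8/39) → index 2
j=2: u_2=29/96 ∈ [8/39, 16/39) → index 3
j=3: u_3=41/96 ∈ [16/39, 25/39) → index 4
j=4: u_4=53/96 ∈ [16/39, 25/39) → index 4
j=5: u_5=65/96 ∈ [25/39, 28/39) → index 5
j=6: u_6=77/96 ∈ [28/39, 34/39) → index 6
j=7: u_7=89/96 ∈ [34/39, 1) → index 7

0 2 3 4 4 5 6 7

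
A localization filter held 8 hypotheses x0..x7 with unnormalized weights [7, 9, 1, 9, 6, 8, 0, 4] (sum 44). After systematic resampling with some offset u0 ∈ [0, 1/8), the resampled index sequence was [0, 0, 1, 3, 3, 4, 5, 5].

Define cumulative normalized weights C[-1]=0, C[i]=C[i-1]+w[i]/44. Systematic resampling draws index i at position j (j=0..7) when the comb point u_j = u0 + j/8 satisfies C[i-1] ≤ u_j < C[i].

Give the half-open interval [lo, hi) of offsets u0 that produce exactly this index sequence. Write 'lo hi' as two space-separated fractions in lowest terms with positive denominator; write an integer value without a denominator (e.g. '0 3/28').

C = [7/44, 4/11, 17/44, 13/22, 8/11, 10/11, 10/11, 1]
j=0 picked index 0: u0 ∈ [0, 7/44)
j=1 picked index 0: u0 ∈ [-1/8, 3/88)
j=2 picked index 1: u0 ∈ [-1/11, 5/44)
j=3 picked index 3: u0 ∈ [1/88, 19/88)
j=4 picked index 3: u0 ∈ [-5/44, 1/11)
j=5 picked index 4: u0 ∈ [-3/88, 9/88)
j=6 picked index 5: u0 ∈ [-1/44, 7/44)
j=7 picked index 5: u0 ∈ [-13/88, 3/88)
intersection: [1/88, 3/88)

1/88 3/88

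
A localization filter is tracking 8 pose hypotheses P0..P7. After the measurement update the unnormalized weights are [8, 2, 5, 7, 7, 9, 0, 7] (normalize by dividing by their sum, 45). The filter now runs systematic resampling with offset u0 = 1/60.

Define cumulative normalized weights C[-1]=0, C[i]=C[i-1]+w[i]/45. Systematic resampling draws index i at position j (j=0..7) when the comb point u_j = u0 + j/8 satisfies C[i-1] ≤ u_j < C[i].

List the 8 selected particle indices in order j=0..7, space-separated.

C = [8/45, 2/9, 1/3, 22/45, 29/45, 38/45, 38/45, 1]
j=0: u_0=1/60 ∈ [0, 8/45) → index 0
j=1: u_1=17/120 ∈ [0, 8/45) → index 0
j=2: u_2=4/15 ∈ [2/9, 1/3) → index 2
j=3: u_3=47/120 ∈ [1/3, 22/45) → index 3
j=4: u_4=31/60 ∈ [22/45, 29/45) → index 4
j=5: u_5=77/120 ∈ [22/45, 29/45) → index 4
j=6: u_6=23/30 ∈ [29/45, 38/45) → index 5
j=7: u_7=107/120 ∈ [38/45, 1) → index 7

0 0 2 3 4 4 5 7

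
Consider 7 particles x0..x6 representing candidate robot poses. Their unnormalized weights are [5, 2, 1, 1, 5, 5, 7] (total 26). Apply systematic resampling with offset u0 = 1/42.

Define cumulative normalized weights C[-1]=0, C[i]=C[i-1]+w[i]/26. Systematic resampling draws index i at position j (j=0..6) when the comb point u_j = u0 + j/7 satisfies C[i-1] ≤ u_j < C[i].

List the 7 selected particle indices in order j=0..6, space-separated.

C = [5/26, 7/26, 4/13, 9/26, 7/13, 19/26, 1]
j=0: u_0=1/42 ∈ [0, 5/26) → index 0
j=1: u_1=1/6 ∈ [0, 5/26) → index 0
j=2: u_2=13/42 ∈ [4/13, 9/26) → index 3
j=3: u_3=19/42 ∈ [9/26, 7/13) → index 4
j=4: u_4=25/42 ∈ [7/13, 19/26) → index 5
j=5: u_5=31/42 ∈ [19/26, 1) → index 6
j=6: u_6=37/42 ∈ [19/26, 1) → index 6

0 0 3 4 5 6 6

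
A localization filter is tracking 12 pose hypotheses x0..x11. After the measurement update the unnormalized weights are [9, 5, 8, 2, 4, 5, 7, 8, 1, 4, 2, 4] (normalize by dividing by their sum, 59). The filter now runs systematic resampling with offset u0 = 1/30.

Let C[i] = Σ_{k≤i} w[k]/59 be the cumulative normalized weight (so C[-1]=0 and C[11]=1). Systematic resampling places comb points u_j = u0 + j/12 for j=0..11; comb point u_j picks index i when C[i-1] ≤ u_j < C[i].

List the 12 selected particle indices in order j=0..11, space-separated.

0 0 1 2 2 4 5 6 7 7 9 11

C = [9/59, 14/59, 22/59, 24/59, 28/59, 33/59, 40/59, 48/59, 49/59, 53/59, 55/59, 1]
j=0: u_0=1/30 ∈ [0, 9/59) → index 0
j=1: u_1=7/60 ∈ [0, 9/59) → index 0
j=2: u_2=1/5 ∈ [9/59, 14/59) → index 1
j=3: u_3=17/60 ∈ [14/59, 22/59) → index 2
j=4: u_4=11/30 ∈ [14/59, 22/59) → index 2
j=5: u_5=9/20 ∈ [24/59, 28/59) → index 4
j=6: u_6=8/15 ∈ [28/59, 33/59) → index 5
j=7: u_7=37/60 ∈ [33/59, 40/59) → index 6
j=8: u_8=7/10 ∈ [40/59, 48/59) → index 7
j=9: u_9=47/60 ∈ [40/59, 48/59) → index 7
j=10: u_10=13/15 ∈ [49/59, 53/59) → index 9
j=11: u_11=19/20 ∈ [55/59, 1) → index 11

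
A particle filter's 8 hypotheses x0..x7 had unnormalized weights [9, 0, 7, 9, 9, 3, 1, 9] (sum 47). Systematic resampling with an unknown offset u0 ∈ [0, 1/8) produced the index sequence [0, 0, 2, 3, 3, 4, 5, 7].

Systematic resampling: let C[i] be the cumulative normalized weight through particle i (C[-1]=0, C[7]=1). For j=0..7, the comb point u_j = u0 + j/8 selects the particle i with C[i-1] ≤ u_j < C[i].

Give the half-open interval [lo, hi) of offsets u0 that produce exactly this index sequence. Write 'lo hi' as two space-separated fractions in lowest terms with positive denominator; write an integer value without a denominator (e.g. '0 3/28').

C = [9/47, 9/47, 16/47, 25/47, 34/47, 37/47, 38/47, 1]
j=0 picked index 0: u0 ∈ [0, 9/47)
j=1 picked index 0: u0 ∈ [-1/8, 25/376)
j=2 picked index 2: u0 ∈ [-11/188, 17/188)
j=3 picked index 3: u0 ∈ [-13/376, 59/376)
j=4 picked index 3: u0 ∈ [-15/94, 3/94)
j=5 picked index 4: u0 ∈ [-35/376, 37/376)
j=6 picked index 5: u0 ∈ [-5/188, 7/188)
j=7 picked index 7: u0 ∈ [-25/376, 1/8)
intersection: [0, 3/94)

0 3/94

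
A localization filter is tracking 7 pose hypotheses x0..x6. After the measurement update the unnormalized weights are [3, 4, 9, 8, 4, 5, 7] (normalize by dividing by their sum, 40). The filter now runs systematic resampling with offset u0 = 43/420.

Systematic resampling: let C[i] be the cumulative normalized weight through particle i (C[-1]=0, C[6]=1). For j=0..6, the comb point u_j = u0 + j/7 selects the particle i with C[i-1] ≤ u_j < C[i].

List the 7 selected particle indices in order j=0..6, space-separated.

C = [3/40, 7/40, 2/5, 3/5, 7/10, 33/40, 1]
j=0: u_0=43/420 ∈ [3/40, 7/40) → index 1
j=1: u_1=103/420 ∈ [7/40, 2/5) → index 2
j=2: u_2=163/420 ∈ [7/40, 2/5) → index 2
j=3: u_3=223/420 ∈ [2/5, 3/5) → index 3
j=4: u_4=283/420 ∈ [3/5, 7/10) → index 4
j=5: u_5=49/60 ∈ [7/10, 33/40) → index 5
j=6: u_6=403/420 ∈ [33/40, 1) → index 6

1 2 2 3 4 5 6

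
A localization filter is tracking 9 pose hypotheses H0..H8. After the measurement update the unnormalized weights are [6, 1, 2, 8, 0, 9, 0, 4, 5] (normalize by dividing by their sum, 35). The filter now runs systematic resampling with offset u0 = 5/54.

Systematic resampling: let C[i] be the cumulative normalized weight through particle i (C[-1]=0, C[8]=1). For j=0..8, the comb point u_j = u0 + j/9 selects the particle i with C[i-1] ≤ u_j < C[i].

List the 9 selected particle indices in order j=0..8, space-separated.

0 2 3 3 5 5 7 8 8

C = [6/35, 1/5, 9/35, 17/35, 17/35, 26/35, 26/35, 6/7, 1]
j=0: u_0=5/54 ∈ [0, 6/35) → index 0
j=1: u_1=11/54 ∈ [1/5, 9/35) → index 2
j=2: u_2=17/54 ∈ [9/35, 17/35) → index 3
j=3: u_3=23/54 ∈ [9/35, 17/35) → index 3
j=4: u_4=29/54 ∈ [17/35, 26/35) → index 5
j=5: u_5=35/54 ∈ [17/35, 26/35) → index 5
j=6: u_6=41/54 ∈ [26/35, 6/7) → index 7
j=7: u_7=47/54 ∈ [6/7, 1) → index 8
j=8: u_8=53/54 ∈ [6/7, 1) → index 8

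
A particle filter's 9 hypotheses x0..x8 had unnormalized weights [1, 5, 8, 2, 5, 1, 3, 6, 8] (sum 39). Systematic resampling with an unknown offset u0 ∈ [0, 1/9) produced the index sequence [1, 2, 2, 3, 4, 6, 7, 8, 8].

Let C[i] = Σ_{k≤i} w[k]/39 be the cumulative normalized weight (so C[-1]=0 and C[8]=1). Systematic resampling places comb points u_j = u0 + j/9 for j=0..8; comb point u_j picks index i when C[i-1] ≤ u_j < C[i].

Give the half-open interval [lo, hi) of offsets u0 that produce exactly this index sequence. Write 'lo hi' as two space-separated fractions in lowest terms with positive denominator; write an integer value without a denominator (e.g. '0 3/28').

C = [1/39, 2/13, 14/39, 16/39, 7/13, 22/39, 25/39, 31/39, 1]
j=0 picked index 1: u0 ∈ [1/39, 2/13)
j=1 picked index 2: u0 ∈ [5/117, 29/117)
j=2 picked index 2: u0 ∈ [-8/117, 16/117)
j=3 picked index 3: u0 ∈ [1/39, 1/13)
j=4 picked index 4: u0 ∈ [-4/117, 11/117)
j=5 picked index 6: u0 ∈ [1/117, 10/117)
j=6 picked index 7: u0 ∈ [-1/39, 5/39)
j=7 picked index 8: u0 ∈ [2/117, 2/9)
j=8 picked index 8: u0 ∈ [-11/117, 1/9)
intersection: [5/117, 1/13)

5/117 1/13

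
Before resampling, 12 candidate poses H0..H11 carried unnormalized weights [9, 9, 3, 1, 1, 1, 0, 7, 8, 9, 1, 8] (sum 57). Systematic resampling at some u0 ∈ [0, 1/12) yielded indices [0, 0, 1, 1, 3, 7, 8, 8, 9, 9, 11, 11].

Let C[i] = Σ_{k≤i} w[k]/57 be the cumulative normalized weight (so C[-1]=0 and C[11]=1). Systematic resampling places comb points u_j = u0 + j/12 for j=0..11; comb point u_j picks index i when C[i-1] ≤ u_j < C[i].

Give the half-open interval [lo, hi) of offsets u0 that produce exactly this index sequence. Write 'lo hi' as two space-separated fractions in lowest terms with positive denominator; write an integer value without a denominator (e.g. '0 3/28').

5/114 1/19

C = [3/19, 6/19, 7/19, 22/57, 23/57, 8/19, 8/19, 31/57, 13/19, 16/19, 49/57, 1]
j=0 picked index 0: u0 ∈ [0, 3/19)
j=1 picked index 0: u0 ∈ [-1/12, 17/228)
j=2 picked index 1: u0 ∈ [-1/114, 17/114)
j=3 picked index 1: u0 ∈ [-7/76, 5/76)
j=4 picked index 3: u0 ∈ [2/57, 1/19)
j=5 picked index 7: u0 ∈ [1/228, 29/228)
j=6 picked index 8: u0 ∈ [5/114, 7/38)
j=7 picked index 8: u0 ∈ [-3/76, 23/228)
j=8 picked index 9: u0 ∈ [1/57, 10/57)
j=9 picked index 9: u0 ∈ [-5/76, 7/76)
j=10 picked index 11: u0 ∈ [1/38, 1/6)
j=11 picked index 11: u0 ∈ [-13/228, 1/12)
intersection: [5/114, 1/19)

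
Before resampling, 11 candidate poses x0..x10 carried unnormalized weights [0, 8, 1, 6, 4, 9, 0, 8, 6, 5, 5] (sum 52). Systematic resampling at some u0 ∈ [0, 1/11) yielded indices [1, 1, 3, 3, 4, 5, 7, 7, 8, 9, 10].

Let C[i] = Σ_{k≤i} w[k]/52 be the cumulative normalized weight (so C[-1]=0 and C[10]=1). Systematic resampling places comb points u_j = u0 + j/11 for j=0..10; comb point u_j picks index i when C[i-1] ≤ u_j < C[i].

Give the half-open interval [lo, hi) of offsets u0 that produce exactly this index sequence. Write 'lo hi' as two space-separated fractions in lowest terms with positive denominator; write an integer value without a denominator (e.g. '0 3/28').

0 1/572

C = [0, 2/13, 9/52, 15/52, 19/52, 7/13, 7/13, 9/13, 21/26, 47/52, 1]
j=0 picked index 1: u0 ∈ [0, 2/13)
j=1 picked index 1: u0 ∈ [-1/11, 9/143)
j=2 picked index 3: u0 ∈ [-5/572, 61/572)
j=3 picked index 3: u0 ∈ [-57/572, 9/572)
j=4 picked index 4: u0 ∈ [-43/572, 1/572)
j=5 picked index 5: u0 ∈ [-51/572, 12/143)
j=6 picked index 7: u0 ∈ [-1/143, 21/143)
j=7 picked index 7: u0 ∈ [-14/143, 8/143)
j=8 picked index 8: u0 ∈ [-5/143, 23/286)
j=9 picked index 9: u0 ∈ [-3/286, 49/572)
j=10 picked index 10: u0 ∈ [-3/572, 1/11)
intersection: [0, 1/572)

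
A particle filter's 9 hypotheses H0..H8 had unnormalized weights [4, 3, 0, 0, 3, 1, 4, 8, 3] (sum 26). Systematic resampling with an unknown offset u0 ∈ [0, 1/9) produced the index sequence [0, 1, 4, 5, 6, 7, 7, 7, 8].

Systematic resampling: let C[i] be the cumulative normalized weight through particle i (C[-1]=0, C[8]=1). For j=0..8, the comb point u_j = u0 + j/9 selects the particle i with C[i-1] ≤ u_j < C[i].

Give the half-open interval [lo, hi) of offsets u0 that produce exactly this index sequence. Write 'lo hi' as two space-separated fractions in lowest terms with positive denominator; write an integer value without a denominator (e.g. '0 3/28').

2/39 7/78

C = [2/13, 7/26, 7/26, 7/26, 5/13, 11/26, 15/26, 23/26, 1]
j=0 picked index 0: u0 ∈ [0, 2/13)
j=1 picked index 1: u0 ∈ [5/117, 37/234)
j=2 picked index 4: u0 ∈ [11/234, 19/117)
j=3 picked index 5: u0 ∈ [2/39, 7/78)
j=4 picked index 6: u0 ∈ [-5/234, 31/234)
j=5 picked index 7: u0 ∈ [5/234, 77/234)
j=6 picked index 7: u0 ∈ [-7/78, 17/78)
j=7 picked index 7: u0 ∈ [-47/234, 25/234)
j=8 picked index 8: u0 ∈ [-1/234, 1/9)
intersection: [2/39, 7/78)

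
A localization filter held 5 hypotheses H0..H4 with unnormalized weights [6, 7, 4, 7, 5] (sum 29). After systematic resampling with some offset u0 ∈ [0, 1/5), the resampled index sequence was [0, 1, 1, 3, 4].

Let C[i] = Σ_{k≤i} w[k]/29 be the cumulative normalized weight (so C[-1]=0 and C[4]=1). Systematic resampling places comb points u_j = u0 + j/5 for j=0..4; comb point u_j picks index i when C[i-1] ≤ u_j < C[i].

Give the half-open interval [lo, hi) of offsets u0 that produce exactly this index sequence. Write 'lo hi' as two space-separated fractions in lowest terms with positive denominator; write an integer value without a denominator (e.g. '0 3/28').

4/145 7/145

C = [6/29, 13/29, 17/29, 24/29, 1]
j=0 picked index 0: u0 ∈ [0, 6/29)
j=1 picked index 1: u0 ∈ [1/145, 36/145)
j=2 picked index 1: u0 ∈ [-28/145, 7/145)
j=3 picked index 3: u0 ∈ [-2/145, 33/145)
j=4 picked index 4: u0 ∈ [4/145, 1/5)
intersection: [4/145, 7/145)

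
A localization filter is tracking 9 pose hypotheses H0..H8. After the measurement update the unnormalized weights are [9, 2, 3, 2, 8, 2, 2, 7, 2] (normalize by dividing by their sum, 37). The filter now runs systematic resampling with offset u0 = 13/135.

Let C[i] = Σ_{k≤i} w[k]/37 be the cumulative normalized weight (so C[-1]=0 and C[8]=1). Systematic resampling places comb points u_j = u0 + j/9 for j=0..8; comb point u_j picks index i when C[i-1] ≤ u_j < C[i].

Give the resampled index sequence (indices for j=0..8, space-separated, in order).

C = [9/37, 11/37, 14/37, 16/37, 24/37, 26/37, 28/37, 35/37, 1]
j=0: u_0=13/135 ∈ [0, 9/37) → index 0
j=1: u_1=28/135 ∈ [0, 9/37) → index 0
j=2: u_2=43/135 ∈ [11/37, 14/37) → index 2
j=3: u_3=58/135 ∈ [14/37, 16/37) → index 3
j=4: u_4=73/135 ∈ [16/37, 24/37) → index 4
j=5: u_5=88/135 ∈ [24/37, 26/37) → index 5
j=6: u_6=103/135 ∈ [28/37, 35/37) → index 7
j=7: u_7=118/135 ∈ [28/37, 35/37) → index 7
j=8: u_8=133/135 ∈ [35/37, 1) → index 8

0 0 2 3 4 5 7 7 8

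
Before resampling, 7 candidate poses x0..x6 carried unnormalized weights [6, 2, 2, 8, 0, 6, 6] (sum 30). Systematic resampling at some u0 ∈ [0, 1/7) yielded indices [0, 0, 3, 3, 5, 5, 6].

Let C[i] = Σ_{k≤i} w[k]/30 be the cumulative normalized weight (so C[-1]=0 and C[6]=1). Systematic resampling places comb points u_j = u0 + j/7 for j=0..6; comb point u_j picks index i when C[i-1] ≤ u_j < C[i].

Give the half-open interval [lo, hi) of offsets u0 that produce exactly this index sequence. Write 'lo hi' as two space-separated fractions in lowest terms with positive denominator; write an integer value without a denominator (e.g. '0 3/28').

1/21 2/35

C = [1/5, 4/15, 1/3, 3/5, 3/5, 4/5, 1]
j=0 picked index 0: u0 ∈ [0, 1/5)
j=1 picked index 0: u0 ∈ [-1/7, 2/35)
j=2 picked index 3: u0 ∈ [1/21, 11/35)
j=3 picked index 3: u0 ∈ [-2/21, 6/35)
j=4 picked index 5: u0 ∈ [1/35, 8/35)
j=5 picked index 5: u0 ∈ [-4/35, 3/35)
j=6 picked index 6: u0 ∈ [-2/35, 1/7)
intersection: [1/21, 2/35)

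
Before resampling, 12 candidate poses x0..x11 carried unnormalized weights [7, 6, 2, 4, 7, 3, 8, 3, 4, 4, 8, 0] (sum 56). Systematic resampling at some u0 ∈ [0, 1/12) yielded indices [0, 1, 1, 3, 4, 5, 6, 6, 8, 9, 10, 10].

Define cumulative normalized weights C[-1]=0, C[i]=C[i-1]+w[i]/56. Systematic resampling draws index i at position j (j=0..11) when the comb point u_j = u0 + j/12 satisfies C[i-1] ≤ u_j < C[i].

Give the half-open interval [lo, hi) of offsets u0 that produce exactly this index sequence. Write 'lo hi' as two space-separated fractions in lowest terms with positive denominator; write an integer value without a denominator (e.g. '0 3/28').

1/21 11/168

C = [1/8, 13/56, 15/56, 19/56, 13/28, 29/56, 37/56, 5/7, 11/14, 6/7, 1, 1]
j=0 picked index 0: u0 ∈ [0, 1/8)
j=1 picked index 1: u0 ∈ [1/24, 25/168)
j=2 picked index 1: u0 ∈ [-1/24, 11/168)
j=3 picked index 3: u0 ∈ [1/56, 5/56)
j=4 picked index 4: u0 ∈ [1/168, 11/84)
j=5 picked index 5: u0 ∈ [1/21, 17/168)
j=6 picked index 6: u0 ∈ [1/56, 9/56)
j=7 picked index 6: u0 ∈ [-11/168, 13/168)
j=8 picked index 8: u0 ∈ [1/21, 5/42)
j=9 picked index 9: u0 ∈ [1/28, 3/28)
j=10 picked index 10: u0 ∈ [1/42, 1/6)
j=11 picked index 10: u0 ∈ [-5/84, 1/12)
intersection: [1/21, 11/168)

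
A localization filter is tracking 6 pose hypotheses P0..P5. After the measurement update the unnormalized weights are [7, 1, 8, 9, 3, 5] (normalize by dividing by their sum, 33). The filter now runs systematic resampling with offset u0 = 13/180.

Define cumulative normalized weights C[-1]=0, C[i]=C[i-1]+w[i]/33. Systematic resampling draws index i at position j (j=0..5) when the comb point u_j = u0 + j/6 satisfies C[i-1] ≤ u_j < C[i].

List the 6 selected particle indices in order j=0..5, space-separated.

0 1 2 3 3 5

C = [7/33, 8/33, 16/33, 25/33, 28/33, 1]
j=0: u_0=13/180 ∈ [0, 7/33) → index 0
j=1: u_1=43/180 ∈ [7/33, 8/33) → index 1
j=2: u_2=73/180 ∈ [8/33, 16/33) → index 2
j=3: u_3=103/180 ∈ [16/33, 25/33) → index 3
j=4: u_4=133/180 ∈ [16/33, 25/33) → index 3
j=5: u_5=163/180 ∈ [28/33, 1) → index 5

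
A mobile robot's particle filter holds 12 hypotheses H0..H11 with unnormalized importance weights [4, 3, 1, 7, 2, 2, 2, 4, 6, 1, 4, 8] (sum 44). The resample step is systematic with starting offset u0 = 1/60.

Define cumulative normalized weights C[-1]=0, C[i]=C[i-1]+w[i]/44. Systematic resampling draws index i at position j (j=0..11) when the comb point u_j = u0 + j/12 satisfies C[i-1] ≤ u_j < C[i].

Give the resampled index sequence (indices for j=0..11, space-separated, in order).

0 1 3 3 4 6 7 8 8 10 11 11

C = [1/11, 7/44, 2/11, 15/44, 17/44, 19/44, 21/44, 25/44, 31/44, 8/11, 9/11, 1]
j=0: u_0=1/60 ∈ [0, 1/11) → index 0
j=1: u_1=1/10 ∈ [1/11, 7/44) → index 1
j=2: u_2=11/60 ∈ [2/11, 15/44) → index 3
j=3: u_3=4/15 ∈ [2/11, 15/44) → index 3
j=4: u_4=7/20 ∈ [15/44, 17/44) → index 4
j=5: u_5=13/30 ∈ [19/44, 21/44) → index 6
j=6: u_6=31/60 ∈ [21/44, 25/44) → index 7
j=7: u_7=3/5 ∈ [25/44, 31/44) → index 8
j=8: u_8=41/60 ∈ [25/44, 31/44) → index 8
j=9: u_9=23/30 ∈ [8/11, 9/11) → index 10
j=10: u_10=17/20 ∈ [9/11, 1) → index 11
j=11: u_11=14/15 ∈ [9/11, 1) → index 11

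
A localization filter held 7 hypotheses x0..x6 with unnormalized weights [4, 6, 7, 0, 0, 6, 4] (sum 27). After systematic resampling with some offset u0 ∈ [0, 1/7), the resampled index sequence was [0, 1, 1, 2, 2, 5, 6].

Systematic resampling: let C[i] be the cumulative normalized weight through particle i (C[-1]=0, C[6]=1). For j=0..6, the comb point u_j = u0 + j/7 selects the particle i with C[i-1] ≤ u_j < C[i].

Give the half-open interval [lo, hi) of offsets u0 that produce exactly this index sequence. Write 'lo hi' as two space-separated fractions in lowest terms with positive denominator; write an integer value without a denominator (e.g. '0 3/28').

C = [4/27, 10/27, 17/27, 17/27, 17/27, 23/27, 1]
j=0 picked index 0: u0 ∈ [0, 4/27)
j=1 picked index 1: u0 ∈ [1/189, 43/189)
j=2 picked index 1: u0 ∈ [-26/189, 16/189)
j=3 picked index 2: u0 ∈ [-11/189, 38/189)
j=4 picked index 2: u0 ∈ [-38/189, 11/189)
j=5 picked index 5: u0 ∈ [-16/189, 26/189)
j=6 picked index 6: u0 ∈ [-1/189, 1/7)
intersection: [1/189, 11/189)

1/189 11/189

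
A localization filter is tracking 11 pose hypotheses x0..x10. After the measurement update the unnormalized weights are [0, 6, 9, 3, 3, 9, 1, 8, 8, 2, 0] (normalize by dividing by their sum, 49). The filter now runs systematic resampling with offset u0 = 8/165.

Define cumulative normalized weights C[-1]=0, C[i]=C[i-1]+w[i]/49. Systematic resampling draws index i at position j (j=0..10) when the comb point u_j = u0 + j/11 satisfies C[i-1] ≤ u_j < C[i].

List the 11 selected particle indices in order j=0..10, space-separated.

1 2 2 3 4 5 5 7 7 8 8

C = [0, 6/49, 15/49, 18/49, 3/7, 30/49, 31/49, 39/49, 47/49, 1, 1]
j=0: u_0=8/165 ∈ [0, 6/49) → index 1
j=1: u_1=23/165 ∈ [6/49, 15/49) → index 2
j=2: u_2=38/165 ∈ [6/49, 15/49) → index 2
j=3: u_3=53/165 ∈ [15/49, 18/49) → index 3
j=4: u_4=68/165 ∈ [18/49, 3/7) → index 4
j=5: u_5=83/165 ∈ [3/7, 30/49) → index 5
j=6: u_6=98/165 ∈ [3/7, 30/49) → index 5
j=7: u_7=113/165 ∈ [31/49, 39/49) → index 7
j=8: u_8=128/165 ∈ [31/49, 39/49) → index 7
j=9: u_9=13/15 ∈ [39/49, 47/49) → index 8
j=10: u_10=158/165 ∈ [39/49, 47/49) → index 8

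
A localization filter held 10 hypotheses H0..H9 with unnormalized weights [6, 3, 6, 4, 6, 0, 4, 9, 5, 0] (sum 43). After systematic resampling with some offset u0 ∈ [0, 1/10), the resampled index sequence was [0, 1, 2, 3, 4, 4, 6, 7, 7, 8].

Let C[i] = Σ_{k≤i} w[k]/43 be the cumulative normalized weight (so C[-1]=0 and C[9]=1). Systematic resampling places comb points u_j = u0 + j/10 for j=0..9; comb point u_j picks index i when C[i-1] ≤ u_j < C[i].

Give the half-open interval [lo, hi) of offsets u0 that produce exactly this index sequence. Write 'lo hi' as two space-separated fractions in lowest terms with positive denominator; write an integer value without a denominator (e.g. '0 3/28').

21/430 16/215

C = [6/43, 9/43, 15/43, 19/43, 25/43, 25/43, 29/43, 38/43, 1, 1]
j=0 picked index 0: u0 ∈ [0, 6/43)
j=1 picked index 1: u0 ∈ [17/430, 47/430)
j=2 picked index 2: u0 ∈ [2/215, 32/215)
j=3 picked index 3: u0 ∈ [21/430, 61/430)
j=4 picked index 4: u0 ∈ [9/215, 39/215)
j=5 picked index 4: u0 ∈ [-5/86, 7/86)
j=6 picked index 6: u0 ∈ [-4/215, 16/215)
j=7 picked index 7: u0 ∈ [-11/430, 79/430)
j=8 picked index 7: u0 ∈ [-27/215, 18/215)
j=9 picked index 8: u0 ∈ [-7/430, 1/10)
intersection: [21/430, 16/215)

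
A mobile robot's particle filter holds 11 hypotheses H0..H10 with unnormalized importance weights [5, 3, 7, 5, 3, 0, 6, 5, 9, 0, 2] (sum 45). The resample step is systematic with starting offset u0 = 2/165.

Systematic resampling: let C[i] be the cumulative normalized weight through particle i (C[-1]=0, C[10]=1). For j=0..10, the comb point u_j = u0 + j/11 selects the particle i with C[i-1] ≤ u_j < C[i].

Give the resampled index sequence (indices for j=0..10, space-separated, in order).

C = [1/9, 8/45, 1/3, 4/9, 23/45, 23/45, 29/45, 34/45, 43/45, 43/45, 1]
j=0: u_0=2/165 ∈ [0, 1/9) → index 0
j=1: u_1=17/165 ∈ [0, 1/9) → index 0
j=2: u_2=32/165 ∈ [8/45, 1/3) → index 2
j=3: u_3=47/165 ∈ [8/45, 1/3) → index 2
j=4: u_4=62/165 ∈ [1/3, 4/9) → index 3
j=5: u_5=7/15 ∈ [4/9, 23/45) → index 4
j=6: u_6=92/165 ∈ [23/45, 29/45) → index 6
j=7: u_7=107/165 ∈ [29/45, 34/45) → index 7
j=8: u_8=122/165 ∈ [29/45, 34/45) → index 7
j=9: u_9=137/165 ∈ [34/45, 43/45) → index 8
j=10: u_10=152/165 ∈ [34/45, 43/45) → index 8

0 0 2 2 3 4 6 7 7 8 8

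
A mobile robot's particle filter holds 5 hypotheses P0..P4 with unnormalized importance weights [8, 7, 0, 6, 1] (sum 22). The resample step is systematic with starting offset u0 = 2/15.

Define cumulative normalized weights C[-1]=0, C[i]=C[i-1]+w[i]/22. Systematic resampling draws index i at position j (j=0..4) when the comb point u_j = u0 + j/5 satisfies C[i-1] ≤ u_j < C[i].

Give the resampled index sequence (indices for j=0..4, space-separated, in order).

0 0 1 3 3

C = [4/11, 15/22, 15/22, 21/22, 1]
j=0: u_0=2/15 ∈ [0, 4/11) → index 0
j=1: u_1=1/3 ∈ [0, 4/11) → index 0
j=2: u_2=8/15 ∈ [4/11, 15/22) → index 1
j=3: u_3=11/15 ∈ [15/22, 21/22) → index 3
j=4: u_4=14/15 ∈ [15/22, 21/22) → index 3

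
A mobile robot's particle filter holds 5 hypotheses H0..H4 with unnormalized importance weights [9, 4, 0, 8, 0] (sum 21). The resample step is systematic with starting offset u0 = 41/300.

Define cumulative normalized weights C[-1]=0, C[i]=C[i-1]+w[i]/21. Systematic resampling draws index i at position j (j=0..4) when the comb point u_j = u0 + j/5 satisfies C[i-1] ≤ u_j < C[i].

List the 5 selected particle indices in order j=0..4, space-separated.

0 0 1 3 3

C = [3/7, 13/21, 13/21, 1, 1]
j=0: u_0=41/300 ∈ [0, 3/7) → index 0
j=1: u_1=101/300 ∈ [0, 3/7) → index 0
j=2: u_2=161/300 ∈ [3/7, 13/21) → index 1
j=3: u_3=221/300 ∈ [13/21, 1) → index 3
j=4: u_4=281/300 ∈ [13/21, 1) → index 3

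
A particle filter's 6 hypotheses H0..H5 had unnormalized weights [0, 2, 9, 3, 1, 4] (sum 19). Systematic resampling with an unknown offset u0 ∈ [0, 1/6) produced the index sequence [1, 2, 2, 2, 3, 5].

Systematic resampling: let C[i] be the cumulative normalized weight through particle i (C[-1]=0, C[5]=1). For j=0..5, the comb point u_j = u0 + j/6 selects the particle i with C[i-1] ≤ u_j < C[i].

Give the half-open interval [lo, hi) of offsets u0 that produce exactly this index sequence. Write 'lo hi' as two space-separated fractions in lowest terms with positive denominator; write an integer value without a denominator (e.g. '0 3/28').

0 4/57

C = [0, 2/19, 11/19, 14/19, 15/19, 1]
j=0 picked index 1: u0 ∈ [0, 2/19)
j=1 picked index 2: u0 ∈ [-7/114, 47/114)
j=2 picked index 2: u0 ∈ [-13/57, 14/57)
j=3 picked index 2: u0 ∈ [-15/38, 3/38)
j=4 picked index 3: u0 ∈ [-5/57, 4/57)
j=5 picked index 5: u0 ∈ [-5/114, 1/6)
intersection: [0, 4/57)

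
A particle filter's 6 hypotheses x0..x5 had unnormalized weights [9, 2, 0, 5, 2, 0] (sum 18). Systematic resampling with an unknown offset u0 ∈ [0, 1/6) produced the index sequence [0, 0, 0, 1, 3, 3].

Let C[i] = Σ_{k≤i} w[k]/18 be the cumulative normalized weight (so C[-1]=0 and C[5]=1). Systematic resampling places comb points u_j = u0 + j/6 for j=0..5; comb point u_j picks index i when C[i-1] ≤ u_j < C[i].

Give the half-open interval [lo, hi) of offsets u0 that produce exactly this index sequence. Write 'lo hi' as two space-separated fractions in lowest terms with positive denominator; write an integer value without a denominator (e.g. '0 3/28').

0 1/18

C = [1/2, 11/18, 11/18, 8/9, 1, 1]
j=0 picked index 0: u0 ∈ [0, 1/2)
j=1 picked index 0: u0 ∈ [-1/6, 1/3)
j=2 picked index 0: u0 ∈ [-1/3, 1/6)
j=3 picked index 1: u0 ∈ [0, 1/9)
j=4 picked index 3: u0 ∈ [-1/18, 2/9)
j=5 picked index 3: u0 ∈ [-2/9, 1/18)
intersection: [0, 1/18)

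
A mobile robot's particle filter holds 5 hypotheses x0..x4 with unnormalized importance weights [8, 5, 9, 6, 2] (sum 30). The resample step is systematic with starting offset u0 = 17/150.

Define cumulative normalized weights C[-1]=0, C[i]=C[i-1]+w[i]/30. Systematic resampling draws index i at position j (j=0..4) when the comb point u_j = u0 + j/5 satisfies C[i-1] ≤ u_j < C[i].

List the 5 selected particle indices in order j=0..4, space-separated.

0 1 2 2 3

C = [4/15, 13/30, 11/15, 14/15, 1]
j=0: u_0=17/150 ∈ [0, 4/15) → index 0
j=1: u_1=47/150 ∈ [4/15, 13/30) → index 1
j=2: u_2=77/150 ∈ [13/30, 11/15) → index 2
j=3: u_3=107/150 ∈ [13/30, 11/15) → index 2
j=4: u_4=137/150 ∈ [11/15, 14/15) → index 3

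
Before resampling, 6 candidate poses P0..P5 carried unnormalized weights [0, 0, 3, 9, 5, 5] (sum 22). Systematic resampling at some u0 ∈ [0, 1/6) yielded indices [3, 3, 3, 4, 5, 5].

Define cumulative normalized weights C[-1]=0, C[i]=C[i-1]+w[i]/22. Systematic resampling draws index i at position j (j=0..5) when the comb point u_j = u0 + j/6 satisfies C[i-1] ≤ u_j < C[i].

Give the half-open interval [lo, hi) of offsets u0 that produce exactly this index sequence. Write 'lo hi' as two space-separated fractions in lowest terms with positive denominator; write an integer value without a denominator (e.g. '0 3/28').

C = [0, 0, 3/22, 6/11, 17/22, 1]
j=0 picked index 3: u0 ∈ [3/22, 6/11)
j=1 picked index 3: u0 ∈ [-1/33, 25/66)
j=2 picked index 3: u0 ∈ [-13/66, 7/33)
j=3 picked index 4: u0 ∈ [1/22, 3/11)
j=4 picked index 5: u0 ∈ [7/66, 1/3)
j=5 picked index 5: u0 ∈ [-2/33, 1/6)
intersection: [3/22, 1/6)

3/22 1/6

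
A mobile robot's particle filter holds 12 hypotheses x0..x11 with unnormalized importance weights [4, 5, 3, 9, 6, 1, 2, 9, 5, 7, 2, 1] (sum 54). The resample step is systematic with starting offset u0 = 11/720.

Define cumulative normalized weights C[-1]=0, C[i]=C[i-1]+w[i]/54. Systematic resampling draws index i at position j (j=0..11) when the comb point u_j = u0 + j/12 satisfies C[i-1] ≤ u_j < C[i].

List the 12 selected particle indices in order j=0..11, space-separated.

0 1 2 3 3 4 5 7 7 8 9 9

C = [2/27, 1/6, 2/9, 7/18, 1/2, 14/27, 5/9, 13/18, 22/27, 17/18, 53/54, 1]
j=0: u_0=11/720 ∈ [0, 2/27) → index 0
j=1: u_1=71/720 ∈ [2/27, 1/6) → index 1
j=2: u_2=131/720 ∈ [1/6, 2/9) → index 2
j=3: u_3=191/720 ∈ [2/9, 7/18) → index 3
j=4: u_4=251/720 ∈ [2/9, 7/18) → index 3
j=5: u_5=311/720 ∈ [7/18, 1/2) → index 4
j=6: u_6=371/720 ∈ [1/2, 14/27) → index 5
j=7: u_7=431/720 ∈ [5/9, 13/18) → index 7
j=8: u_8=491/720 ∈ [5/9, 13/18) → index 7
j=9: u_9=551/720 ∈ [13/18, 22/27) → index 8
j=10: u_10=611/720 ∈ [22/27, 17/18) → index 9
j=11: u_11=671/720 ∈ [22/27, 17/18) → index 9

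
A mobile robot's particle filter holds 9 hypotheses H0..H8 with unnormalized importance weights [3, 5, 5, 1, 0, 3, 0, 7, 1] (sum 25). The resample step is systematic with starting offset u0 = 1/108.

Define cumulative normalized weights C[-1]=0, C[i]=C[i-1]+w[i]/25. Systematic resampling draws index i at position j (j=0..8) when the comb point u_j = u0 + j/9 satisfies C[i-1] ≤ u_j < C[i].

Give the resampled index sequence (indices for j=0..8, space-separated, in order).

C = [3/25, 8/25, 13/25, 14/25, 14/25, 17/25, 17/25, 24/25, 1]
j=0: u_0=1/108 ∈ [0, 3/25) → index 0
j=1: u_1=13/108 ∈ [3/25, 8/25) → index 1
j=2: u_2=25/108 ∈ [3/25, 8/25) → index 1
j=3: u_3=37/108 ∈ [8/25, 13/25) → index 2
j=4: u_4=49/108 ∈ [8/25, 13/25) → index 2
j=5: u_5=61/108 ∈ [14/25, 17/25) → index 5
j=6: u_6=73/108 ∈ [14/25, 17/25) → index 5
j=7: u_7=85/108 ∈ [17/25, 24/25) → index 7
j=8: u_8=97/108 ∈ [17/25, 24/25) → index 7

0 1 1 2 2 5 5 7 7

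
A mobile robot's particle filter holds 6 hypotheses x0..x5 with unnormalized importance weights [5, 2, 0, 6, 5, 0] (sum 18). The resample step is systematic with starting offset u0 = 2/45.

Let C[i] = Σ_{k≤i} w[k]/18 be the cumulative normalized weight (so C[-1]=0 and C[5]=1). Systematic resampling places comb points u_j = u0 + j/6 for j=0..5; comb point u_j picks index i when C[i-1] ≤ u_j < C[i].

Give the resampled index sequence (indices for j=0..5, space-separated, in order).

0 0 1 3 3 4

C = [5/18, 7/18, 7/18, 13/18, 1, 1]
j=0: u_0=2/45 ∈ [0, 5/18) → index 0
j=1: u_1=19/90 ∈ [0, 5/18) → index 0
j=2: u_2=17/45 ∈ [5/18, 7/18) → index 1
j=3: u_3=49/90 ∈ [7/18, 13/18) → index 3
j=4: u_4=32/45 ∈ [7/18, 13/18) → index 3
j=5: u_5=79/90 ∈ [13/18, 1) → index 4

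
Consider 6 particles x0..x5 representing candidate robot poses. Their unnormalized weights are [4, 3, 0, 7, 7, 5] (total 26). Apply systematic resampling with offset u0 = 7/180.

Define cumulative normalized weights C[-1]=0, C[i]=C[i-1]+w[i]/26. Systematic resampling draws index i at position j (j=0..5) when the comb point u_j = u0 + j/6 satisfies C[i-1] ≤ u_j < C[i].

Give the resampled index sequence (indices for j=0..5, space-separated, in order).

0 1 3 4 4 5

C = [2/13, 7/26, 7/26, 7/13, 21/26, 1]
j=0: u_0=7/180 ∈ [0, 2/13) → index 0
j=1: u_1=37/180 ∈ [2/13, 7/26) → index 1
j=2: u_2=67/180 ∈ [7/26, 7/13) → index 3
j=3: u_3=97/180 ∈ [7/13, 21/26) → index 4
j=4: u_4=127/180 ∈ [7/13, 21/26) → index 4
j=5: u_5=157/180 ∈ [21/26, 1) → index 5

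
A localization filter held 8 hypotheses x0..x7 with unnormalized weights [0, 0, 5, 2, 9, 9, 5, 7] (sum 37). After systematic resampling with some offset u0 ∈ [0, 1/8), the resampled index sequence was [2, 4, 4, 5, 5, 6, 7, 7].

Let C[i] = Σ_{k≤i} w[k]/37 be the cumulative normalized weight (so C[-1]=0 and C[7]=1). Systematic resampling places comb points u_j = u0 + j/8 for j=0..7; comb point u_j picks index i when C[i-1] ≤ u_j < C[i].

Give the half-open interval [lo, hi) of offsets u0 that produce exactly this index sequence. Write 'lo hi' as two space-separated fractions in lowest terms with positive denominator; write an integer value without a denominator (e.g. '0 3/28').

19/296 1/8

C = [0, 0, 5/37, 7/37, 16/37, 25/37, 30/37, 1]
j=0 picked index 2: u0 ∈ [0, 5/37)
j=1 picked index 4: u0 ∈ [19/296, 91/296)
j=2 picked index 4: u0 ∈ [-9/148, 27/148)
j=3 picked index 5: u0 ∈ [17/296, 89/296)
j=4 picked index 5: u0 ∈ [-5/74, 13/74)
j=5 picked index 6: u0 ∈ [15/296, 55/296)
j=6 picked index 7: u0 ∈ [9/148, 1/4)
j=7 picked index 7: u0 ∈ [-19/296, 1/8)
intersection: [19/296, 1/8)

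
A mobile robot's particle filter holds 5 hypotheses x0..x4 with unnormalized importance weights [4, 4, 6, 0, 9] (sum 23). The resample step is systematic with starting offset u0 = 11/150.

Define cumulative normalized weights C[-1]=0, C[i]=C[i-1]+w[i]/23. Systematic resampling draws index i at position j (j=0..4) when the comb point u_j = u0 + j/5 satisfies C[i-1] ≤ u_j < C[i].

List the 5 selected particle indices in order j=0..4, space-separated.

C = [4/23, 8/23, 14/23, 14/23, 1]
j=0: u_0=11/150 ∈ [0, 4/23) → index 0
j=1: u_1=41/150 ∈ [4/23, 8/23) → index 1
j=2: u_2=71/150 ∈ [8/23, 14/23) → index 2
j=3: u_3=101/150 ∈ [14/23, 1) → index 4
j=4: u_4=131/150 ∈ [14/23, 1) → index 4

0 1 2 4 4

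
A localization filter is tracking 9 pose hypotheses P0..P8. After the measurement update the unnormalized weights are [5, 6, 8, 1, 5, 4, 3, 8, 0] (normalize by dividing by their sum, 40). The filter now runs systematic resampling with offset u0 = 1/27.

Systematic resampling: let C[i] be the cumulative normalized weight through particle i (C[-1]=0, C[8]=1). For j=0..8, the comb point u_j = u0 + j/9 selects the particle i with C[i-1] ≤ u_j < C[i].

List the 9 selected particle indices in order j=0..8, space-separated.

C = [1/8, 11/40, 19/40, 1/2, 5/8, 29/40, 4/5, 1, 1]
j=0: u_0=1/27 ∈ [0, 1/8) → index 0
j=1: u_1=4/27 ∈ [1/8, 11/40) → index 1
j=2: u_2=7/27 ∈ [1/8, 11/40) → index 1
j=3: u_3=10/27 ∈ [11/40, 19/40) → index 2
j=4: u_4=13/27 ∈ [19/40, 1/2) → index 3
j=5: u_5=16/27 ∈ [1/2, 5/8) → index 4
j=6: u_6=19/27 ∈ [5/8, 29/40) → index 5
j=7: u_7=22/27 ∈ [4/5, 1) → index 7
j=8: u_8=25/27 ∈ [4/5, 1) → index 7

0 1 1 2 3 4 5 7 7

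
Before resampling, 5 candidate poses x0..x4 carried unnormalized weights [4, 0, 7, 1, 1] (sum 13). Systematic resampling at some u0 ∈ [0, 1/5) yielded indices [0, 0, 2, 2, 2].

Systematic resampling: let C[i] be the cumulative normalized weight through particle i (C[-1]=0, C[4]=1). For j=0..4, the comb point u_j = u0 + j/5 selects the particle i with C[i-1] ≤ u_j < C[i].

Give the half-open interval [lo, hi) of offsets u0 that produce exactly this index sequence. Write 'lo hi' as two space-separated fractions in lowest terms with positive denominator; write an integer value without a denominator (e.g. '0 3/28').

C = [4/13, 4/13, 11/13, 12/13, 1]
j=0 picked index 0: u0 ∈ [0, 4/13)
j=1 picked index 0: u0 ∈ [-1/5, 7/65)
j=2 picked index 2: u0 ∈ [-6/65, 29/65)
j=3 picked index 2: u0 ∈ [-19/65, 16/65)
j=4 picked index 2: u0 ∈ [-32/65, 3/65)
intersection: [0, 3/65)

0 3/65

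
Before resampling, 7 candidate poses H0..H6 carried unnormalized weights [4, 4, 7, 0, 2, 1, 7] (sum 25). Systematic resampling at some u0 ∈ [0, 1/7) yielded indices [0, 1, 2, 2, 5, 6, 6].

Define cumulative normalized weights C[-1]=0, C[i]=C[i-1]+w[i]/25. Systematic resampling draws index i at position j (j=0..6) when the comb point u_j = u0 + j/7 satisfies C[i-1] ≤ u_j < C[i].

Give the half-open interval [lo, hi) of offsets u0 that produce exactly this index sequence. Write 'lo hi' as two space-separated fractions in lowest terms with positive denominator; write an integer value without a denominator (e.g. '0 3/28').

19/175 1/7

C = [4/25, 8/25, 3/5, 3/5, 17/25, 18/25, 1]
j=0 picked index 0: u0 ∈ [0, 4/25)
j=1 picked index 1: u0 ∈ [3/175, 31/175)
j=2 picked index 2: u0 ∈ [6/175, 11/35)
j=3 picked index 2: u0 ∈ [-19/175, 6/35)
j=4 picked index 5: u0 ∈ [19/175, 26/175)
j=5 picked index 6: u0 ∈ [1/175, 2/7)
j=6 picked index 6: u0 ∈ [-24/175, 1/7)
intersection: [19/175, 1/7)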